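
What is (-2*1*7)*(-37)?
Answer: 518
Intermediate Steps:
(-2*1*7)*(-37) = -2*7*(-37) = -14*(-37) = 518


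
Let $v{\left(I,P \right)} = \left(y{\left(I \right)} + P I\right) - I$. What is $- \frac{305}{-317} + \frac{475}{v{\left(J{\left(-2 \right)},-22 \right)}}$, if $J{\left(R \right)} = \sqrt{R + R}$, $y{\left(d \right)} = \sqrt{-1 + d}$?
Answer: $\frac{5 \left(30115 - 2806 i + 61 \sqrt{-1 + 2 i}\right)}{317 \left(\sqrt{-1 + 2 i} - 46 i\right)} \approx 1.1487 + 10.616 i$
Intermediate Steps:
$J{\left(R \right)} = \sqrt{2} \sqrt{R}$ ($J{\left(R \right)} = \sqrt{2 R} = \sqrt{2} \sqrt{R}$)
$v{\left(I,P \right)} = \sqrt{-1 + I} - I + I P$ ($v{\left(I,P \right)} = \left(\sqrt{-1 + I} + P I\right) - I = \left(\sqrt{-1 + I} + I P\right) - I = \sqrt{-1 + I} - I + I P$)
$- \frac{305}{-317} + \frac{475}{v{\left(J{\left(-2 \right)},-22 \right)}} = - \frac{305}{-317} + \frac{475}{\sqrt{-1 + \sqrt{2} \sqrt{-2}} - \sqrt{2} \sqrt{-2} + \sqrt{2} \sqrt{-2} \left(-22\right)} = \left(-305\right) \left(- \frac{1}{317}\right) + \frac{475}{\sqrt{-1 + \sqrt{2} i \sqrt{2}} - \sqrt{2} i \sqrt{2} + \sqrt{2} i \sqrt{2} \left(-22\right)} = \frac{305}{317} + \frac{475}{\sqrt{-1 + 2 i} - 2 i + 2 i \left(-22\right)} = \frac{305}{317} + \frac{475}{\sqrt{-1 + 2 i} - 2 i - 44 i} = \frac{305}{317} + \frac{475}{\sqrt{-1 + 2 i} - 46 i}$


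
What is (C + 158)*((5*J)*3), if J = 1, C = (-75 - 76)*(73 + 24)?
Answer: -217335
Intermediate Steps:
C = -14647 (C = -151*97 = -14647)
(C + 158)*((5*J)*3) = (-14647 + 158)*((5*1)*3) = -72445*3 = -14489*15 = -217335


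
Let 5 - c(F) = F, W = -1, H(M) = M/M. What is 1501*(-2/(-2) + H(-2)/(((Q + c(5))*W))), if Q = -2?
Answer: 4503/2 ≈ 2251.5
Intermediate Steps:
H(M) = 1
c(F) = 5 - F
1501*(-2/(-2) + H(-2)/(((Q + c(5))*W))) = 1501*(-2/(-2) + 1/((-2 + (5 - 1*5))*(-1))) = 1501*(-2*(-½) + 1/((-2 + (5 - 5))*(-1))) = 1501*(1 + 1/((-2 + 0)*(-1))) = 1501*(1 + 1/(-2*(-1))) = 1501*(1 + 1/2) = 1501*(1 + 1*(½)) = 1501*(1 + ½) = 1501*(3/2) = 4503/2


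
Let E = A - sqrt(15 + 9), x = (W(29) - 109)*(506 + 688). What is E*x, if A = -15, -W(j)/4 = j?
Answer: 4029750 + 537300*sqrt(6) ≈ 5.3459e+6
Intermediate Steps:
W(j) = -4*j
x = -268650 (x = (-4*29 - 109)*(506 + 688) = (-116 - 109)*1194 = -225*1194 = -268650)
E = -15 - 2*sqrt(6) (E = -15 - sqrt(15 + 9) = -15 - sqrt(24) = -15 - 2*sqrt(6) ≈ -19.899)
E*x = (-15 - 2*sqrt(6))*(-268650) = 4029750 + 537300*sqrt(6)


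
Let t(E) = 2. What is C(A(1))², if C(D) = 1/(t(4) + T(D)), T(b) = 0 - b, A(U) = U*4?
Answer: ¼ ≈ 0.25000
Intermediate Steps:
A(U) = 4*U
T(b) = -b
C(D) = 1/(2 - D)
C(A(1))² = (-1/(-2 + 4*1))² = (-1/(-2 + 4))² = (-1/2)² = (-1*½)² = (-½)² = ¼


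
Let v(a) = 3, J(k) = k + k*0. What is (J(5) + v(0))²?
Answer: 64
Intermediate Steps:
J(k) = k (J(k) = k + 0 = k)
(J(5) + v(0))² = (5 + 3)² = 8² = 64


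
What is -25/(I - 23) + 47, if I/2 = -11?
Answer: 428/9 ≈ 47.556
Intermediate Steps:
I = -22 (I = 2*(-11) = -22)
-25/(I - 23) + 47 = -25/(-22 - 23) + 47 = -25/(-45) + 47 = -1/45*(-25) + 47 = 5/9 + 47 = 428/9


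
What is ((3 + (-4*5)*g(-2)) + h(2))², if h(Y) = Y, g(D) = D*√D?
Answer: -3175 + 400*I*√2 ≈ -3175.0 + 565.69*I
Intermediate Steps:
g(D) = D^(3/2)
((3 + (-4*5)*g(-2)) + h(2))² = ((3 + (-4*5)*(-2)^(3/2)) + 2)² = ((3 - (-40)*I*√2) + 2)² = ((3 + 40*I*√2) + 2)² = (5 + 40*I*√2)²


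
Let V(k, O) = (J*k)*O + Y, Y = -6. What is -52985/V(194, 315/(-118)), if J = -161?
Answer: -3126115/4919001 ≈ -0.63552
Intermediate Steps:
V(k, O) = -6 - 161*O*k (V(k, O) = (-161*k)*O - 6 = -161*O*k - 6 = -6 - 161*O*k)
-52985/V(194, 315/(-118)) = -52985/(-6 - 161*315/(-118)*194) = -52985/(-6 - 161*315*(-1/118)*194) = -52985/(-6 - 161*(-315/118)*194) = -52985/(-6 + 4919355/59) = -52985/4919001/59 = -52985*59/4919001 = -3126115/4919001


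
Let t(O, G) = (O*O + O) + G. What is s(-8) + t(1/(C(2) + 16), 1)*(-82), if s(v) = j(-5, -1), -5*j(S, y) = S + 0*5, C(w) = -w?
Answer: -8553/98 ≈ -87.276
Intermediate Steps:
j(S, y) = -S/5 (j(S, y) = -(S + 0*5)/5 = -(S + 0)/5 = -S/5)
s(v) = 1 (s(v) = -⅕*(-5) = 1)
t(O, G) = G + O + O² (t(O, G) = (O² + O) + G = (O + O²) + G = G + O + O²)
s(-8) + t(1/(C(2) + 16), 1)*(-82) = 1 + (1 + 1/(-1*2 + 16) + (1/(-1*2 + 16))²)*(-82) = 1 + (1 + 1/(-2 + 16) + (1/(-2 + 16))²)*(-82) = 1 + (1 + 1/14 + (1/14)²)*(-82) = 1 + (1 + 1/14 + 1/196)*(-82) = 1 + (211/196)*(-82) = 1 - 8651/98 = -8553/98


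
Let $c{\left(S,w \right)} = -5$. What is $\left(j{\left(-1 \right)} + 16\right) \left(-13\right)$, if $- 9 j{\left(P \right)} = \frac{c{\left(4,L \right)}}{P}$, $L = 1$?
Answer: $- \frac{1807}{9} \approx -200.78$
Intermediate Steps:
$j{\left(P \right)} = \frac{5}{9 P}$ ($j{\left(P \right)} = - \frac{\left(-5\right) \frac{1}{P}}{9} = \frac{5}{9 P}$)
$\left(j{\left(-1 \right)} + 16\right) \left(-13\right) = \left(\frac{5}{9 \left(-1\right)} + 16\right) \left(-13\right) = \left(\frac{5}{9} \left(-1\right) + 16\right) \left(-13\right) = \left(- \frac{5}{9} + 16\right) \left(-13\right) = \frac{139}{9} \left(-13\right) = - \frac{1807}{9}$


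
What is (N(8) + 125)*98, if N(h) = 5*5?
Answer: 14700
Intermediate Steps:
N(h) = 25
(N(8) + 125)*98 = (25 + 125)*98 = 150*98 = 14700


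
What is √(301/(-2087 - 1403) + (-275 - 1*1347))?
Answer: 3*I*√2195241410/3490 ≈ 40.275*I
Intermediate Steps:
√(301/(-2087 - 1403) + (-275 - 1*1347)) = √(301/(-3490) + (-275 - 1347)) = √(301*(-1/3490) - 1622) = √(-301/3490 - 1622) = √(-5661081/3490) = 3*I*√2195241410/3490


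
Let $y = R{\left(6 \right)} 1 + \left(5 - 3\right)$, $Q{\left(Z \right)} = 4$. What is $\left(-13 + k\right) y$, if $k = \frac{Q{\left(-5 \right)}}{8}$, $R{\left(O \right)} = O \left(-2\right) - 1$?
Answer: $\frac{275}{2} \approx 137.5$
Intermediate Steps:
$R{\left(O \right)} = -1 - 2 O$ ($R{\left(O \right)} = - 2 O - 1 = -1 - 2 O$)
$k = \frac{1}{2}$ ($k = \frac{4}{8} = 4 \cdot \frac{1}{8} = \frac{1}{2} \approx 0.5$)
$y = -11$ ($y = \left(-1 - 12\right) 1 + \left(5 - 3\right) = \left(-1 - 12\right) 1 + 2 = \left(-13\right) 1 + 2 = -13 + 2 = -11$)
$\left(-13 + k\right) y = \left(-13 + \frac{1}{2}\right) \left(-11\right) = \left(- \frac{25}{2}\right) \left(-11\right) = \frac{275}{2}$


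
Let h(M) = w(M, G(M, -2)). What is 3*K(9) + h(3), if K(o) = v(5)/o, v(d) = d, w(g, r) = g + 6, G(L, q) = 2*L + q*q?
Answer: 32/3 ≈ 10.667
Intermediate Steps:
G(L, q) = q² + 2*L (G(L, q) = 2*L + q² = q² + 2*L)
w(g, r) = 6 + g
h(M) = 6 + M
K(o) = 5/o
3*K(9) + h(3) = 3*(5/9) + (6 + 3) = 3*(5*(⅑)) + 9 = 3*(5/9) + 9 = 5/3 + 9 = 32/3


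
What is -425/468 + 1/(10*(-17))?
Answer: -36359/39780 ≈ -0.91400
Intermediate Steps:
-425/468 + 1/(10*(-17)) = -425*1/468 + 1/(-170) = -425/468 + 1*(-1/170) = -425/468 - 1/170 = -36359/39780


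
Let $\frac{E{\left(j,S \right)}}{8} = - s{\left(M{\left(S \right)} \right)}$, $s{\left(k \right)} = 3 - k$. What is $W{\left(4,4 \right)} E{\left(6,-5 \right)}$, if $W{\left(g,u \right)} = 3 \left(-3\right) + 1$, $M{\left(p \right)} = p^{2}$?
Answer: $-1408$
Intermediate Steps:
$W{\left(g,u \right)} = -8$ ($W{\left(g,u \right)} = -9 + 1 = -8$)
$E{\left(j,S \right)} = -24 + 8 S^{2}$ ($E{\left(j,S \right)} = 8 \left(- (3 - S^{2})\right) = 8 \left(-3 + S^{2}\right) = -24 + 8 S^{2}$)
$W{\left(4,4 \right)} E{\left(6,-5 \right)} = - 8 \left(-24 + 8 \left(-5\right)^{2}\right) = - 8 \left(-24 + 8 \cdot 25\right) = - 8 \left(-24 + 200\right) = \left(-8\right) 176 = -1408$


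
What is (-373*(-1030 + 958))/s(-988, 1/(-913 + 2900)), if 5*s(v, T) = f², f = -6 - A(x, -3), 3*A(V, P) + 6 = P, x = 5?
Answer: 14920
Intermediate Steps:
A(V, P) = -2 + P/3
f = -3 (f = -6 - (-2 + (⅓)*(-3)) = -6 - (-2 - 1) = -6 - 1*(-3) = -6 + 3 = -3)
s(v, T) = 9/5 (s(v, T) = (⅕)*(-3)² = (⅕)*9 = 9/5)
(-373*(-1030 + 958))/s(-988, 1/(-913 + 2900)) = (-373*(-1030 + 958))/(9/5) = -373*(-72)*(5/9) = 26856*(5/9) = 14920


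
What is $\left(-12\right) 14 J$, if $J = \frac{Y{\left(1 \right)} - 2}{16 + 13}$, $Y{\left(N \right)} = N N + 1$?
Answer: $0$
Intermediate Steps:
$Y{\left(N \right)} = 1 + N^{2}$ ($Y{\left(N \right)} = N^{2} + 1 = 1 + N^{2}$)
$J = 0$ ($J = \frac{\left(1 + 1^{2}\right) - 2}{16 + 13} = \frac{\left(1 + 1\right) - 2}{29} = \left(2 - 2\right) \frac{1}{29} = 0 \cdot \frac{1}{29} = 0$)
$\left(-12\right) 14 J = \left(-12\right) 14 \cdot 0 = \left(-168\right) 0 = 0$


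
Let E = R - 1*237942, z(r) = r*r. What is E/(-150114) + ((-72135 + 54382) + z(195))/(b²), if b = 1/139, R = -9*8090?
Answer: 9799324682720/25019 ≈ 3.9168e+8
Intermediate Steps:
R = -72810
z(r) = r²
b = 1/139 ≈ 0.0071942
E = -310752 (E = -72810 - 1*237942 = -72810 - 237942 = -310752)
E/(-150114) + ((-72135 + 54382) + z(195))/(b²) = -310752/(-150114) + ((-72135 + 54382) + 195²)/((1/139)²) = -310752*(-1/150114) + (-17753 + 38025)/(1/19321) = 51792/25019 + 20272*19321 = 51792/25019 + 391675312 = 9799324682720/25019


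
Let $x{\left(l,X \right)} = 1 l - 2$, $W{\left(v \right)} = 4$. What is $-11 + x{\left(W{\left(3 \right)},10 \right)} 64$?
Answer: $117$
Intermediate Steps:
$x{\left(l,X \right)} = -2 + l$ ($x{\left(l,X \right)} = l - 2 = -2 + l$)
$-11 + x{\left(W{\left(3 \right)},10 \right)} 64 = -11 + \left(-2 + 4\right) 64 = -11 + 2 \cdot 64 = -11 + 128 = 117$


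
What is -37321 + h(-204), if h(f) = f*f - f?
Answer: 4499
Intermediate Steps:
h(f) = f² - f
-37321 + h(-204) = -37321 - 204*(-1 - 204) = -37321 - 204*(-205) = -37321 + 41820 = 4499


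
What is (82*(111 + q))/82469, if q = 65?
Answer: 14432/82469 ≈ 0.17500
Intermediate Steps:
(82*(111 + q))/82469 = (82*(111 + 65))/82469 = (82*176)*(1/82469) = 14432*(1/82469) = 14432/82469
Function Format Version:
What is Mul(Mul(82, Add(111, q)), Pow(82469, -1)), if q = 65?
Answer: Rational(14432, 82469) ≈ 0.17500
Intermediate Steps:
Mul(Mul(82, Add(111, q)), Pow(82469, -1)) = Mul(Mul(82, Add(111, 65)), Pow(82469, -1)) = Mul(Mul(82, 176), Rational(1, 82469)) = Mul(14432, Rational(1, 82469)) = Rational(14432, 82469)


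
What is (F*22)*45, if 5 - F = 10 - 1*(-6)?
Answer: -10890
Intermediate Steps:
F = -11 (F = 5 - (10 - 1*(-6)) = 5 - (10 + 6) = 5 - 1*16 = 5 - 16 = -11)
(F*22)*45 = -11*22*45 = -242*45 = -10890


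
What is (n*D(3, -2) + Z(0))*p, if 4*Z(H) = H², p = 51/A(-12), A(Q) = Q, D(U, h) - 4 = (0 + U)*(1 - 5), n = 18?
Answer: 612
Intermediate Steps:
D(U, h) = 4 - 4*U (D(U, h) = 4 + (0 + U)*(1 - 5) = 4 + U*(-4) = 4 - 4*U)
p = -17/4 (p = 51/(-12) = 51*(-1/12) = -17/4 ≈ -4.2500)
Z(H) = H²/4
(n*D(3, -2) + Z(0))*p = (18*(4 - 4*3) + (¼)*0²)*(-17/4) = (18*(4 - 12) + (¼)*0)*(-17/4) = (18*(-8) + 0)*(-17/4) = (-144 + 0)*(-17/4) = -144*(-17/4) = 612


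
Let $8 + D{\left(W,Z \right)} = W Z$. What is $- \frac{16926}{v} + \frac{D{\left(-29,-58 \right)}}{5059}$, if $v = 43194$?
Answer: $- \frac{2220313}{36419741} \approx -0.060965$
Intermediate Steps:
$D{\left(W,Z \right)} = -8 + W Z$
$- \frac{16926}{v} + \frac{D{\left(-29,-58 \right)}}{5059} = - \frac{16926}{43194} + \frac{-8 - -1682}{5059} = \left(-16926\right) \frac{1}{43194} + \left(-8 + 1682\right) \frac{1}{5059} = - \frac{2821}{7199} + 1674 \cdot \frac{1}{5059} = - \frac{2821}{7199} + \frac{1674}{5059} = - \frac{2220313}{36419741}$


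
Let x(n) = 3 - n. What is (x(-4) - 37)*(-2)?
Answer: 60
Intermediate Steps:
(x(-4) - 37)*(-2) = ((3 - 1*(-4)) - 37)*(-2) = ((3 + 4) - 37)*(-2) = (7 - 37)*(-2) = -30*(-2) = 60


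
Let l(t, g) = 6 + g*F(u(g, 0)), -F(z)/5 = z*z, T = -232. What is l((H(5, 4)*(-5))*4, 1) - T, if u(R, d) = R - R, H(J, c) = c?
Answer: 238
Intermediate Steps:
u(R, d) = 0
F(z) = -5*z**2 (F(z) = -5*z*z = -5*z**2)
l(t, g) = 6 (l(t, g) = 6 + g*(-5*0**2) = 6 + g*(-5*0) = 6 + g*0 = 6 + 0 = 6)
l((H(5, 4)*(-5))*4, 1) - T = 6 - 1*(-232) = 6 + 232 = 238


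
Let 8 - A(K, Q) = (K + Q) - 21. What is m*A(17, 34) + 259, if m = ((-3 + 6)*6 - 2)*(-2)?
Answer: 963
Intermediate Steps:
m = -32 (m = (3*6 - 2)*(-2) = (18 - 2)*(-2) = 16*(-2) = -32)
A(K, Q) = 29 - K - Q (A(K, Q) = 8 - ((K + Q) - 21) = 8 - (-21 + K + Q) = 8 + (21 - K - Q) = 29 - K - Q)
m*A(17, 34) + 259 = -32*(29 - 1*17 - 1*34) + 259 = -32*(29 - 17 - 34) + 259 = -32*(-22) + 259 = 704 + 259 = 963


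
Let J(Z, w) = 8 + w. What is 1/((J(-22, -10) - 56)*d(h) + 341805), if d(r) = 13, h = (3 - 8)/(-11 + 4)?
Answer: 1/341051 ≈ 2.9321e-6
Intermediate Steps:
h = 5/7 (h = -5/(-7) = -5*(-⅐) = 5/7 ≈ 0.71429)
1/((J(-22, -10) - 56)*d(h) + 341805) = 1/(((8 - 10) - 56)*13 + 341805) = 1/((-2 - 56)*13 + 341805) = 1/(-58*13 + 341805) = 1/(-754 + 341805) = 1/341051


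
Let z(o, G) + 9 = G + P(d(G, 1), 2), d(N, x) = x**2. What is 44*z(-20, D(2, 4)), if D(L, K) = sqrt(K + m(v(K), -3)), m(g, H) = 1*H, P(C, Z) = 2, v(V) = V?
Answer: -264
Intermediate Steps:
m(g, H) = H
D(L, K) = sqrt(-3 + K) (D(L, K) = sqrt(K - 3) = sqrt(-3 + K))
z(o, G) = -7 + G (z(o, G) = -9 + (G + 2) = -9 + (2 + G) = -7 + G)
44*z(-20, D(2, 4)) = 44*(-7 + sqrt(-3 + 4)) = 44*(-7 + sqrt(1)) = 44*(-7 + 1) = 44*(-6) = -264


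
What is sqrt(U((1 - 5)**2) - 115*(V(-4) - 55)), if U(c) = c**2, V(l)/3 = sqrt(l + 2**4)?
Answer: sqrt(6581 - 690*sqrt(3)) ≈ 73.389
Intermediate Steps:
V(l) = 3*sqrt(16 + l) (V(l) = 3*sqrt(l + 2**4) = 3*sqrt(l + 16) = 3*sqrt(16 + l))
sqrt(U((1 - 5)**2) - 115*(V(-4) - 55)) = sqrt(((1 - 5)**2)**2 - 115*(3*sqrt(16 - 4) - 55)) = sqrt(((-4)**2)**2 - 115*(3*sqrt(12) - 55)) = sqrt(16**2 - 115*(3*(2*sqrt(3)) - 55)) = sqrt(256 - 115*(6*sqrt(3) - 55)) = sqrt(256 - 115*(-55 + 6*sqrt(3))) = sqrt(256 + (6325 - 690*sqrt(3))) = sqrt(6581 - 690*sqrt(3))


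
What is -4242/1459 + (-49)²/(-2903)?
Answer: -15817585/4235477 ≈ -3.7345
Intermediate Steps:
-4242/1459 + (-49)²/(-2903) = -4242*1/1459 + 2401*(-1/2903) = -4242/1459 - 2401/2903 = -15817585/4235477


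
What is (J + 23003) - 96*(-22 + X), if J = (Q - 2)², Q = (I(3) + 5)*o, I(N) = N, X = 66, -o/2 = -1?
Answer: 18975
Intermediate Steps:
o = 2 (o = -2*(-1) = 2)
Q = 16 (Q = (3 + 5)*2 = 8*2 = 16)
J = 196 (J = (16 - 2)² = 14² = 196)
(J + 23003) - 96*(-22 + X) = (196 + 23003) - 96*(-22 + 66) = 23199 - 96*44 = 23199 - 1*4224 = 23199 - 4224 = 18975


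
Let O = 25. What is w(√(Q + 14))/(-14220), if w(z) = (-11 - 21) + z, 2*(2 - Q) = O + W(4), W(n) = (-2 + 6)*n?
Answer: 8/3555 - I*√2/9480 ≈ 0.0022504 - 0.00014918*I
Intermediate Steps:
W(n) = 4*n
Q = -37/2 (Q = 2 - (25 + 4*4)/2 = 2 - (25 + 16)/2 = 2 - ½*41 = 2 - 41/2 = -37/2 ≈ -18.500)
w(z) = -32 + z
w(√(Q + 14))/(-14220) = (-32 + √(-37/2 + 14))/(-14220) = (-32 + √(-9/2))*(-1/14220) = (-32 + 3*I*√2/2)*(-1/14220) = 8/3555 - I*√2/9480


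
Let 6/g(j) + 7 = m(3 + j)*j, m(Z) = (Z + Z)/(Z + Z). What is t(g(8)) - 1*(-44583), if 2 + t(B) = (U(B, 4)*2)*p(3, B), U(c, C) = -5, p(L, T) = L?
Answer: 44551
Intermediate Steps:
m(Z) = 1 (m(Z) = (2*Z)/((2*Z)) = (2*Z)*(1/(2*Z)) = 1)
g(j) = 6/(-7 + j) (g(j) = 6/(-7 + 1*j) = 6/(-7 + j))
t(B) = -32 (t(B) = -2 - 5*2*3 = -2 - 10*3 = -2 - 30 = -32)
t(g(8)) - 1*(-44583) = -32 - 1*(-44583) = -32 + 44583 = 44551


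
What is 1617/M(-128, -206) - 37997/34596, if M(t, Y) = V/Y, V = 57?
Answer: -3842054207/657324 ≈ -5845.0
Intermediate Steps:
M(t, Y) = 57/Y
1617/M(-128, -206) - 37997/34596 = 1617/((57/(-206))) - 37997/34596 = 1617/((57*(-1/206))) - 37997*1/34596 = 1617/(-57/206) - 37997/34596 = 1617*(-206/57) - 37997/34596 = -111034/19 - 37997/34596 = -3842054207/657324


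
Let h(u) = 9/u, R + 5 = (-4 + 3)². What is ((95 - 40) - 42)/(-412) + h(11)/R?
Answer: -535/2266 ≈ -0.23610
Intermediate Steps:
R = -4 (R = -5 + (-4 + 3)² = -5 + (-1)² = -5 + 1 = -4)
((95 - 40) - 42)/(-412) + h(11)/R = ((95 - 40) - 42)/(-412) + (9/11)/(-4) = (55 - 42)*(-1/412) + (9*(1/11))*(-¼) = 13*(-1/412) + (9/11)*(-¼) = -13/412 - 9/44 = -535/2266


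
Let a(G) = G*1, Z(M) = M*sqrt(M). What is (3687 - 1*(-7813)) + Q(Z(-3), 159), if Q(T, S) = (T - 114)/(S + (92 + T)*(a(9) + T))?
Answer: 1529522643/133003 - 4158*I*sqrt(3)/133003 ≈ 11500.0 - 0.054148*I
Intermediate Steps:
Z(M) = M**(3/2)
a(G) = G
Q(T, S) = (-114 + T)/(S + (9 + T)*(92 + T)) (Q(T, S) = (T - 114)/(S + (92 + T)*(9 + T)) = (-114 + T)/(S + (9 + T)*(92 + T)))
(3687 - 1*(-7813)) + Q(Z(-3), 159) = (3687 - 1*(-7813)) + (-114 + (-3)**(3/2))/(828 + 159 + ((-3)**(3/2))**2 + 101*(-3)**(3/2)) = (3687 + 7813) + (-114 - 3*I*sqrt(3))/(828 + 159 + (-3*I*sqrt(3))**2 + 101*(-3*I*sqrt(3))) = 11500 + (-114 - 3*I*sqrt(3))/(828 + 159 - 27 - 303*I*sqrt(3)) = 11500 + (-114 - 3*I*sqrt(3))/(960 - 303*I*sqrt(3))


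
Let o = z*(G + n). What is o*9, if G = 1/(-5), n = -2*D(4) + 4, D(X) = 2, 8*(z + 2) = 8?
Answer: 9/5 ≈ 1.8000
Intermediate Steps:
z = -1 (z = -2 + (1/8)*8 = -2 + 1 = -1)
n = 0 (n = -2*2 + 4 = -4 + 4 = 0)
G = -1/5 ≈ -0.20000
o = 1/5 (o = -(-1/5 + 0) = -1*(-1/5) = 1/5 ≈ 0.20000)
o*9 = (1/5)*9 = 9/5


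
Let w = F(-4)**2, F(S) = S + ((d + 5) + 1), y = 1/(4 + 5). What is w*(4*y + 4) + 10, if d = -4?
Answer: 250/9 ≈ 27.778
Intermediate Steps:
y = 1/9 ≈ 0.11111
F(S) = 2 + S (F(S) = S + ((-4 + 5) + 1) = S + (1 + 1) = S + 2 = 2 + S)
w = 4 (w = (2 - 4)**2 = (-2)**2 = 4)
w*(4*y + 4) + 10 = 4*(4*(1/9) + 4) + 10 = 4*(4/9 + 4) + 10 = 4*(40/9) + 10 = 160/9 + 10 = 250/9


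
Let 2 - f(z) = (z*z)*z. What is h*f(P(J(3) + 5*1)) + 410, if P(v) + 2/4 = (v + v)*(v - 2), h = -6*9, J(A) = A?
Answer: 188133725/4 ≈ 4.7033e+7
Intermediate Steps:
h = -54
P(v) = -½ + 2*v*(-2 + v) (P(v) = -½ + (v + v)*(v - 2) = -½ + (2*v)*(-2 + v) = -½ + 2*v*(-2 + v))
f(z) = 2 - z³ (f(z) = 2 - z*z*z = 2 - z²*z = 2 - z³)
h*f(P(J(3) + 5*1)) + 410 = -54*(2 - (-½ - 4*(3 + 5*1) + 2*(3 + 5*1)²)³) + 410 = -54*(2 - (-½ - 4*(3 + 5) + 2*(3 + 5)²)³) + 410 = -54*(2 - (-½ - 4*8 + 2*8²)³) + 410 = -54*(2 - (-½ - 32 + 2*64)³) + 410 = -54*(2 - (-½ - 32 + 128)³) + 410 = -54*(2 - (191/2)³) + 410 = -54*(2 - 1*6967871/8) + 410 = -54*(2 - 6967871/8) + 410 = -54*(-6967855/8) + 410 = 188132085/4 + 410 = 188133725/4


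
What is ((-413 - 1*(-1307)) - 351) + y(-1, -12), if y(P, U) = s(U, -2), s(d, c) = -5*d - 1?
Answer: 602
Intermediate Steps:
s(d, c) = -1 - 5*d
y(P, U) = -1 - 5*U
((-413 - 1*(-1307)) - 351) + y(-1, -12) = ((-413 - 1*(-1307)) - 351) + (-1 - 5*(-12)) = ((-413 + 1307) - 351) + (-1 + 60) = (894 - 351) + 59 = 543 + 59 = 602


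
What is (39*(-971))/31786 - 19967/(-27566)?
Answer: -102306448/219053219 ≈ -0.46704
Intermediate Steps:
(39*(-971))/31786 - 19967/(-27566) = -37869*1/31786 - 19967*(-1/27566) = -37869/31786 + 19967/27566 = -102306448/219053219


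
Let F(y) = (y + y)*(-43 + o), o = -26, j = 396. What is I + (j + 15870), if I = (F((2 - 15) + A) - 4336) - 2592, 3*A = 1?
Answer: 11086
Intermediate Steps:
A = ⅓ (A = (⅓)*1 = ⅓ ≈ 0.33333)
F(y) = -138*y (F(y) = (y + y)*(-43 - 26) = (2*y)*(-69) = -138*y)
I = -5180 (I = (-138*((2 - 15) + ⅓) - 4336) - 2592 = (-138*(-13 + ⅓) - 4336) - 2592 = (-138*(-38/3) - 4336) - 2592 = (1748 - 4336) - 2592 = -2588 - 2592 = -5180)
I + (j + 15870) = -5180 + (396 + 15870) = -5180 + 16266 = 11086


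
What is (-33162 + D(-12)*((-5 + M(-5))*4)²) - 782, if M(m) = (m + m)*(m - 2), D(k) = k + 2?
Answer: -709944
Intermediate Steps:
D(k) = 2 + k
M(m) = 2*m*(-2 + m) (M(m) = (2*m)*(-2 + m) = 2*m*(-2 + m))
(-33162 + D(-12)*((-5 + M(-5))*4)²) - 782 = (-33162 + (2 - 12)*((-5 + 2*(-5)*(-2 - 5))*4)²) - 782 = (-33162 - 10*16*(-5 + 2*(-5)*(-7))²) - 782 = (-33162 - 10*16*(-5 + 70)²) - 782 = (-33162 - 10*(65*4)²) - 782 = (-33162 - 10*260²) - 782 = (-33162 - 10*67600) - 782 = (-33162 - 676000) - 782 = -709162 - 782 = -709944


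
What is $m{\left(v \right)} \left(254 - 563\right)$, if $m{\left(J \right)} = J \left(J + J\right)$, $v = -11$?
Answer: $-74778$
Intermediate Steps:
$m{\left(J \right)} = 2 J^{2}$ ($m{\left(J \right)} = J 2 J = 2 J^{2}$)
$m{\left(v \right)} \left(254 - 563\right) = 2 \left(-11\right)^{2} \left(254 - 563\right) = 2 \cdot 121 \left(-309\right) = 242 \left(-309\right) = -74778$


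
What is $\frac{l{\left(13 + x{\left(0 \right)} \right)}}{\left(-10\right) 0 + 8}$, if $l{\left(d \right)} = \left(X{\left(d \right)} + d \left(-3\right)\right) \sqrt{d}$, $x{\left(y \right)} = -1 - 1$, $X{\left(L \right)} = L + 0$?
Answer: $- \frac{11 \sqrt{11}}{4} \approx -9.1207$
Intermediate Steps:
$X{\left(L \right)} = L$
$x{\left(y \right)} = -2$
$l{\left(d \right)} = - 2 d^{\frac{3}{2}}$ ($l{\left(d \right)} = \left(d + d \left(-3\right)\right) \sqrt{d} = \left(d - 3 d\right) \sqrt{d} = - 2 d \sqrt{d} = - 2 d^{\frac{3}{2}}$)
$\frac{l{\left(13 + x{\left(0 \right)} \right)}}{\left(-10\right) 0 + 8} = \frac{\left(-2\right) \left(13 - 2\right)^{\frac{3}{2}}}{\left(-10\right) 0 + 8} = \frac{\left(-2\right) 11^{\frac{3}{2}}}{0 + 8} = \frac{\left(-2\right) 11 \sqrt{11}}{8} = - 22 \sqrt{11} \cdot \frac{1}{8} = - \frac{11 \sqrt{11}}{4}$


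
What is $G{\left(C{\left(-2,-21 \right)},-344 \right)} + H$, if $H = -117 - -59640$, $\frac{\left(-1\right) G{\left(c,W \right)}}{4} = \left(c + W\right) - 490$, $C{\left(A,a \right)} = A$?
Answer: $62867$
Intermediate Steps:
$G{\left(c,W \right)} = 1960 - 4 W - 4 c$ ($G{\left(c,W \right)} = - 4 \left(\left(c + W\right) - 490\right) = - 4 \left(\left(W + c\right) - 490\right) = - 4 \left(-490 + W + c\right) = 1960 - 4 W - 4 c$)
$H = 59523$ ($H = -117 + 59640 = 59523$)
$G{\left(C{\left(-2,-21 \right)},-344 \right)} + H = \left(1960 - -1376 - -8\right) + 59523 = \left(1960 + 1376 + 8\right) + 59523 = 3344 + 59523 = 62867$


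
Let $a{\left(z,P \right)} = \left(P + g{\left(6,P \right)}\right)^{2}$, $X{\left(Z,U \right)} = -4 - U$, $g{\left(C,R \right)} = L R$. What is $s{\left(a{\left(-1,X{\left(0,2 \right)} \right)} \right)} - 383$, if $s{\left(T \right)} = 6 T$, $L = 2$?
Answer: $1561$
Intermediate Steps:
$g{\left(C,R \right)} = 2 R$
$a{\left(z,P \right)} = 9 P^{2}$ ($a{\left(z,P \right)} = \left(P + 2 P\right)^{2} = \left(3 P\right)^{2} = 9 P^{2}$)
$s{\left(a{\left(-1,X{\left(0,2 \right)} \right)} \right)} - 383 = 6 \cdot 9 \left(-4 - 2\right)^{2} - 383 = 6 \cdot 9 \left(-6\right)^{2} - 383 = 6 \cdot 9 \cdot 36 - 383 = 6 \cdot 324 - 383 = 1944 - 383 = 1561$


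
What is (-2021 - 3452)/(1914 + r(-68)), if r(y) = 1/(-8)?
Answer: -43784/15311 ≈ -2.8596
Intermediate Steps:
r(y) = -1/8
(-2021 - 3452)/(1914 + r(-68)) = (-2021 - 3452)/(1914 - 1/8) = -5473/15311/8 = -5473*8/15311 = -43784/15311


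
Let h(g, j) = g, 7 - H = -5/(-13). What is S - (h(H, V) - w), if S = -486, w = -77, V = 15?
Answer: -7405/13 ≈ -569.62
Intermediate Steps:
H = 86/13 (H = 7 - (-5)/(-13) = 7 - (-5)*(-1)/13 = 7 - 1*5/13 = 7 - 5/13 = 86/13 ≈ 6.6154)
S - (h(H, V) - w) = -486 - (86/13 - 1*(-77)) = -486 - (86/13 + 77) = -486 - 1*1087/13 = -486 - 1087/13 = -7405/13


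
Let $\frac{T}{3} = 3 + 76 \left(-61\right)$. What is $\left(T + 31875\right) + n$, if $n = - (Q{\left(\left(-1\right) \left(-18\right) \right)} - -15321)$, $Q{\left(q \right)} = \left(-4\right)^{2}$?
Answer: $2639$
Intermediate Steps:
$Q{\left(q \right)} = 16$
$T = -13899$ ($T = 3 \left(3 + 76 \left(-61\right)\right) = 3 \left(3 - 4636\right) = 3 \left(-4633\right) = -13899$)
$n = -15337$ ($n = - (16 - -15321) = - (16 + 15321) = \left(-1\right) 15337 = -15337$)
$\left(T + 31875\right) + n = \left(-13899 + 31875\right) - 15337 = 17976 - 15337 = 2639$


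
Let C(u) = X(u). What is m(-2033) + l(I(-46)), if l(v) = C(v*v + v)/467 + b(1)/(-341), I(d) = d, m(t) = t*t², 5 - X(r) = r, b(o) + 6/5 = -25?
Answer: -6690420277246843/796235 ≈ -8.4026e+9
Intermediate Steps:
b(o) = -131/5 (b(o) = -6/5 - 25 = -131/5)
X(r) = 5 - r
m(t) = t³
C(u) = 5 - u
l(v) = 69702/796235 - v/467 - v²/467 (l(v) = (5 - (v*v + v))/467 - 131/5/(-341) = (5 - (v² + v))*(1/467) - 131/5*(-1/341) = (5 - (v + v²))*(1/467) + 131/1705 = (5 + (-v - v²))*(1/467) + 131/1705 = (5 - v - v²)*(1/467) + 131/1705 = (5/467 - v/467 - v²/467) + 131/1705 = 69702/796235 - v/467 - v²/467)
m(-2033) + l(I(-46)) = (-2033)³ + (69702/796235 - 1/467*(-46)*(1 - 46)) = -8402569937 + (69702/796235 - 1/467*(-46)*(-45)) = -8402569937 + (69702/796235 - 2070/467) = -8402569937 - 3459648/796235 = -6690420277246843/796235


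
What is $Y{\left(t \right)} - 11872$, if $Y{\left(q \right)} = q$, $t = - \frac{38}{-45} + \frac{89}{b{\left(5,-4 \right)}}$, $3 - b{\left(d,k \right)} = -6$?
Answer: $- \frac{177919}{15} \approx -11861.0$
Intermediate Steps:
$b{\left(d,k \right)} = 9$ ($b{\left(d,k \right)} = 3 - -6 = 3 + 6 = 9$)
$t = \frac{161}{15}$ ($t = - \frac{38}{-45} + \frac{89}{9} = \left(-38\right) \left(- \frac{1}{45}\right) + 89 \cdot \frac{1}{9} = \frac{38}{45} + \frac{89}{9} = \frac{161}{15} \approx 10.733$)
$Y{\left(t \right)} - 11872 = \frac{161}{15} - 11872 = - \frac{177919}{15}$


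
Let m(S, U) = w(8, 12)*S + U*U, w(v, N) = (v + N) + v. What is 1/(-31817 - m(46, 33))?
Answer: -1/34194 ≈ -2.9245e-5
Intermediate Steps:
w(v, N) = N + 2*v (w(v, N) = (N + v) + v = N + 2*v)
m(S, U) = U² + 28*S (m(S, U) = (12 + 2*8)*S + U*U = (12 + 16)*S + U² = 28*S + U² = U² + 28*S)
1/(-31817 - m(46, 33)) = 1/(-31817 - (33² + 28*46)) = 1/(-31817 - (1089 + 1288)) = 1/(-31817 - 1*2377) = 1/(-31817 - 2377) = 1/(-34194) = -1/34194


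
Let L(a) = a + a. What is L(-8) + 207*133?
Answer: 27515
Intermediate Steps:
L(a) = 2*a
L(-8) + 207*133 = 2*(-8) + 207*133 = -16 + 27531 = 27515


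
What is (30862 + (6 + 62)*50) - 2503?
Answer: 31759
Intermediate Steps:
(30862 + (6 + 62)*50) - 2503 = (30862 + 68*50) - 2503 = (30862 + 3400) - 2503 = 34262 - 2503 = 31759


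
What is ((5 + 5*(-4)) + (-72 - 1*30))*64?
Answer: -7488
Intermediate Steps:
((5 + 5*(-4)) + (-72 - 1*30))*64 = ((5 - 20) + (-72 - 30))*64 = (-15 - 102)*64 = -117*64 = -7488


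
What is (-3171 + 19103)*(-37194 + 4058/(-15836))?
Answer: -2346019827886/3959 ≈ -5.9258e+8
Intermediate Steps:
(-3171 + 19103)*(-37194 + 4058/(-15836)) = 15932*(-37194 + 4058*(-1/15836)) = 15932*(-37194 - 2029/7918) = 15932*(-294504121/7918) = -2346019827886/3959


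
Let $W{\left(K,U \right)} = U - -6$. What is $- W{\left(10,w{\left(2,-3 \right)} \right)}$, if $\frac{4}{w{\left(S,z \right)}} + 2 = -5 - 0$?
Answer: $- \frac{38}{7} \approx -5.4286$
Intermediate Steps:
$w{\left(S,z \right)} = - \frac{4}{7}$ ($w{\left(S,z \right)} = \frac{4}{-2 - 5} = \frac{4}{-7} = 4 \left(- \frac{1}{7}\right) = - \frac{4}{7}$)
$W{\left(K,U \right)} = 6 + U$ ($W{\left(K,U \right)} = U + 6 = 6 + U$)
$- W{\left(10,w{\left(2,-3 \right)} \right)} = - (6 - \frac{4}{7}) = \left(-1\right) \frac{38}{7} = - \frac{38}{7}$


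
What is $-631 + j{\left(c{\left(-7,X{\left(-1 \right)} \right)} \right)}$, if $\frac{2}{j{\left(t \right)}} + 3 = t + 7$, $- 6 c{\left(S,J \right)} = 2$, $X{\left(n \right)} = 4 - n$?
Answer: $- \frac{6935}{11} \approx -630.45$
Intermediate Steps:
$c{\left(S,J \right)} = - \frac{1}{3}$ ($c{\left(S,J \right)} = \left(- \frac{1}{6}\right) 2 = - \frac{1}{3}$)
$j{\left(t \right)} = \frac{2}{4 + t}$ ($j{\left(t \right)} = \frac{2}{-3 + \left(t + 7\right)} = \frac{2}{-3 + \left(7 + t\right)} = \frac{2}{4 + t}$)
$-631 + j{\left(c{\left(-7,X{\left(-1 \right)} \right)} \right)} = -631 + \frac{2}{4 - \frac{1}{3}} = -631 + \frac{2}{\frac{11}{3}} = -631 + 2 \cdot \frac{3}{11} = -631 + \frac{6}{11} = - \frac{6935}{11}$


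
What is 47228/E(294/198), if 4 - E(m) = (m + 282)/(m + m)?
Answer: -4628344/8963 ≈ -516.38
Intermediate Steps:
E(m) = 4 - (282 + m)/(2*m) (E(m) = 4 - (m + 282)/(m + m) = 4 - (282 + m)/(2*m))
47228/E(294/198) = 47228/(7/2 - 141/(294/198)) = 47228/(7/2 - 141/(294*(1/198))) = 47228/(7/2 - 141/49/33) = 47228/(7/2 - 141*33/49) = 47228/(7/2 - 4653/49) = 47228/(-8963/98) = 47228*(-98/8963) = -4628344/8963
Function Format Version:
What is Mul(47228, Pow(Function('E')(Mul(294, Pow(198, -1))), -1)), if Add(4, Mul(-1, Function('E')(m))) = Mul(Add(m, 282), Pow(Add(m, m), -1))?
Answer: Rational(-4628344, 8963) ≈ -516.38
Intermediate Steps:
Function('E')(m) = Add(4, Mul(Rational(-1, 2), Pow(m, -1), Add(282, m))) (Function('E')(m) = Add(4, Mul(-1, Mul(Add(m, 282), Pow(Add(m, m), -1)))) = Add(4, Mul(-1, Mul(Add(282, m), Pow(Mul(2, m), -1)))) = Add(4, Mul(-1, Mul(Add(282, m), Mul(Rational(1, 2), Pow(m, -1))))) = Add(4, Mul(-1, Mul(Rational(1, 2), Pow(m, -1), Add(282, m)))) = Add(4, Mul(Rational(-1, 2), Pow(m, -1), Add(282, m))))
Mul(47228, Pow(Function('E')(Mul(294, Pow(198, -1))), -1)) = Mul(47228, Pow(Add(Rational(7, 2), Mul(-141, Pow(Mul(294, Pow(198, -1)), -1))), -1)) = Mul(47228, Pow(Add(Rational(7, 2), Mul(-141, Pow(Mul(294, Rational(1, 198)), -1))), -1)) = Mul(47228, Pow(Add(Rational(7, 2), Mul(-141, Pow(Rational(49, 33), -1))), -1)) = Mul(47228, Pow(Add(Rational(7, 2), Mul(-141, Rational(33, 49))), -1)) = Mul(47228, Pow(Add(Rational(7, 2), Rational(-4653, 49)), -1)) = Mul(47228, Pow(Rational(-8963, 98), -1)) = Mul(47228, Rational(-98, 8963)) = Rational(-4628344, 8963)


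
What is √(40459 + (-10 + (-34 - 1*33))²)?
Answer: 2*√11597 ≈ 215.38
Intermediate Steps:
√(40459 + (-10 + (-34 - 1*33))²) = √(40459 + (-10 + (-34 - 33))²) = √(40459 + (-10 - 67)²) = √(40459 + (-77)²) = √(40459 + 5929) = √46388 = 2*√11597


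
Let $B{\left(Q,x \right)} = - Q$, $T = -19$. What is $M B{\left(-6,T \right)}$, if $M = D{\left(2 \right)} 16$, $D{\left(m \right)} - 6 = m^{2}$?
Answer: $960$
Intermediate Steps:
$D{\left(m \right)} = 6 + m^{2}$
$M = 160$ ($M = \left(6 + 2^{2}\right) 16 = \left(6 + 4\right) 16 = 10 \cdot 16 = 160$)
$M B{\left(-6,T \right)} = 160 \left(\left(-1\right) \left(-6\right)\right) = 160 \cdot 6 = 960$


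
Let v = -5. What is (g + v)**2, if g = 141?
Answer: 18496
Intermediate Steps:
(g + v)**2 = (141 - 5)**2 = 136**2 = 18496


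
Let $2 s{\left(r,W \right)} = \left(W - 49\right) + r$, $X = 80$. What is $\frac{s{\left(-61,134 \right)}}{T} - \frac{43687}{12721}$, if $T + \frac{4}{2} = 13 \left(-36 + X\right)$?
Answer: $- \frac{4124823}{1208495} \approx -3.4132$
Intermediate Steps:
$s{\left(r,W \right)} = - \frac{49}{2} + \frac{W}{2} + \frac{r}{2}$ ($s{\left(r,W \right)} = \frac{\left(W - 49\right) + r}{2} = \frac{\left(-49 + W\right) + r}{2} = \frac{-49 + W + r}{2} = - \frac{49}{2} + \frac{W}{2} + \frac{r}{2}$)
$T = 570$ ($T = -2 + 13 \left(-36 + 80\right) = -2 + 13 \cdot 44 = -2 + 572 = 570$)
$\frac{s{\left(-61,134 \right)}}{T} - \frac{43687}{12721} = \frac{- \frac{49}{2} + \frac{1}{2} \cdot 134 + \frac{1}{2} \left(-61\right)}{570} - \frac{43687}{12721} = \left(- \frac{49}{2} + 67 - \frac{61}{2}\right) \frac{1}{570} - \frac{43687}{12721} = 12 \cdot \frac{1}{570} - \frac{43687}{12721} = \frac{2}{95} - \frac{43687}{12721} = - \frac{4124823}{1208495}$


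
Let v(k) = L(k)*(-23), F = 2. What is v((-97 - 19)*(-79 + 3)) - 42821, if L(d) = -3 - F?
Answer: -42706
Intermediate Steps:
L(d) = -5 (L(d) = -3 - 1*2 = -3 - 2 = -5)
v(k) = 115 (v(k) = -5*(-23) = 115)
v((-97 - 19)*(-79 + 3)) - 42821 = 115 - 42821 = -42706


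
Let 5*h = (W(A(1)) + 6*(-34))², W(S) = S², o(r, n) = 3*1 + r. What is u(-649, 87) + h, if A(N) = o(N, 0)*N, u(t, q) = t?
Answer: 32099/5 ≈ 6419.8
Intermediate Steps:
o(r, n) = 3 + r
A(N) = N*(3 + N) (A(N) = (3 + N)*N = N*(3 + N))
h = 35344/5 (h = ((1*(3 + 1))² + 6*(-34))²/5 = ((1*4)² - 204)²/5 = (4² - 204)²/5 = (16 - 204)²/5 = (⅕)*(-188)² = (⅕)*35344 = 35344/5 ≈ 7068.8)
u(-649, 87) + h = -649 + 35344/5 = 32099/5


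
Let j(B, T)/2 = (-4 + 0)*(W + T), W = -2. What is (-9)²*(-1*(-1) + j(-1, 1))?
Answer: 729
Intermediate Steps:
j(B, T) = 16 - 8*T (j(B, T) = 2*((-4 + 0)*(-2 + T)) = 2*(-4*(-2 + T)) = 2*(8 - 4*T) = 16 - 8*T)
(-9)²*(-1*(-1) + j(-1, 1)) = (-9)²*(-1*(-1) + (16 - 8*1)) = 81*(1 + (16 - 8)) = 81*(1 + 8) = 81*9 = 729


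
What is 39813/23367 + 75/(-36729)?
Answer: 162282128/95360727 ≈ 1.7018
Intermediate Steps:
39813/23367 + 75/(-36729) = 39813*(1/23367) + 75*(-1/36729) = 13271/7789 - 25/12243 = 162282128/95360727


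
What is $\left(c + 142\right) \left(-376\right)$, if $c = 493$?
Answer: $-238760$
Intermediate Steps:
$\left(c + 142\right) \left(-376\right) = \left(493 + 142\right) \left(-376\right) = 635 \left(-376\right) = -238760$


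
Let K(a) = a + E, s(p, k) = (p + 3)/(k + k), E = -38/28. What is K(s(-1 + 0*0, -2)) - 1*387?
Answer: -2722/7 ≈ -388.86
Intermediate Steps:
E = -19/14 (E = -38*1/28 = -19/14 ≈ -1.3571)
s(p, k) = (3 + p)/(2*k) (s(p, k) = (3 + p)/((2*k)) = (3 + p)*(1/(2*k)) = (3 + p)/(2*k))
K(a) = -19/14 + a (K(a) = a - 19/14 = -19/14 + a)
K(s(-1 + 0*0, -2)) - 1*387 = (-19/14 + (1/2)*(3 + (-1 + 0*0))/(-2)) - 1*387 = (-19/14 + (1/2)*(-1/2)*(3 + (-1 + 0))) - 387 = (-19/14 + (1/2)*(-1/2)*(3 - 1)) - 387 = (-19/14 + (1/2)*(-1/2)*2) - 387 = (-19/14 - 1/2) - 387 = -13/7 - 387 = -2722/7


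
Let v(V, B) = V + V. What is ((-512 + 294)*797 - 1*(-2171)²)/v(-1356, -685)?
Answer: 4886987/2712 ≈ 1802.0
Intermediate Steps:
v(V, B) = 2*V
((-512 + 294)*797 - 1*(-2171)²)/v(-1356, -685) = ((-512 + 294)*797 - 1*(-2171)²)/((2*(-1356))) = (-218*797 - 1*4713241)/(-2712) = (-173746 - 4713241)*(-1/2712) = -4886987*(-1/2712) = 4886987/2712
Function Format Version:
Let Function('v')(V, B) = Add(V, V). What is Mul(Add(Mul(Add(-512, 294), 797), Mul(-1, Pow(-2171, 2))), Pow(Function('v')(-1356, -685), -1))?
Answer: Rational(4886987, 2712) ≈ 1802.0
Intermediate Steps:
Function('v')(V, B) = Mul(2, V)
Mul(Add(Mul(Add(-512, 294), 797), Mul(-1, Pow(-2171, 2))), Pow(Function('v')(-1356, -685), -1)) = Mul(Add(Mul(Add(-512, 294), 797), Mul(-1, Pow(-2171, 2))), Pow(Mul(2, -1356), -1)) = Mul(Add(Mul(-218, 797), Mul(-1, 4713241)), Pow(-2712, -1)) = Mul(Add(-173746, -4713241), Rational(-1, 2712)) = Mul(-4886987, Rational(-1, 2712)) = Rational(4886987, 2712)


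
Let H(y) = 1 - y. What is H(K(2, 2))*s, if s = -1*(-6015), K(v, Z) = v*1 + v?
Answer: -18045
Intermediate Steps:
K(v, Z) = 2*v (K(v, Z) = v + v = 2*v)
s = 6015
H(K(2, 2))*s = (1 - 2*2)*6015 = (1 - 1*4)*6015 = (1 - 4)*6015 = -3*6015 = -18045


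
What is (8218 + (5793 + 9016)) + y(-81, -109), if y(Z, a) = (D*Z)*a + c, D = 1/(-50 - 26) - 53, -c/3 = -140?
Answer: -33790069/76 ≈ -4.4461e+5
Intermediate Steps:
c = 420 (c = -3*(-140) = 420)
D = -4029/76 (D = 1/(-76) - 53 = -1/76 - 53 = -4029/76 ≈ -53.013)
y(Z, a) = 420 - 4029*Z*a/76 (y(Z, a) = (-4029*Z/76)*a + 420 = -4029*Z*a/76 + 420 = 420 - 4029*Z*a/76)
(8218 + (5793 + 9016)) + y(-81, -109) = (8218 + (5793 + 9016)) + (420 - 4029/76*(-81)*(-109)) = (8218 + 14809) + (420 - 35572041/76) = 23027 - 35540121/76 = -33790069/76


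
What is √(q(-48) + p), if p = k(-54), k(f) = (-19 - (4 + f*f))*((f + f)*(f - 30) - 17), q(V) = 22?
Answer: I*√26612623 ≈ 5158.7*I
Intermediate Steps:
k(f) = (-23 - f²)*(-17 + 2*f*(-30 + f)) (k(f) = (-19 - (4 + f²))*((2*f)*(-30 + f) - 17) = (-19 + (-4 - f²))*(2*f*(-30 + f) - 17) = (-23 - f²)*(-17 + 2*f*(-30 + f)))
p = -26612645 (p = 391 - 29*(-54)² - 2*(-54)⁴ + 60*(-54)³ + 1380*(-54) = 391 - 29*2916 - 2*8503056 + 60*(-157464) - 74520 = 391 - 84564 - 17006112 - 9447840 - 74520 = -26612645)
√(q(-48) + p) = √(22 - 26612645) = √(-26612623) = I*√26612623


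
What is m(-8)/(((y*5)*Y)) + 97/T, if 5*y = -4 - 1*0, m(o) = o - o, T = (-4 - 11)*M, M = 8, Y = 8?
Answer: -97/120 ≈ -0.80833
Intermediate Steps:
T = -120 (T = (-4 - 11)*8 = -15*8 = -120)
m(o) = 0
y = -⅘ (y = (-4 - 1*0)/5 = (-4 + 0)/5 = (⅕)*(-4) = -⅘ ≈ -0.80000)
m(-8)/(((y*5)*Y)) + 97/T = 0/((-⅘*5*8)) + 97/(-120) = 0/((-4*8)) + 97*(-1/120) = 0/(-32) - 97/120 = 0*(-1/32) - 97/120 = 0 - 97/120 = -97/120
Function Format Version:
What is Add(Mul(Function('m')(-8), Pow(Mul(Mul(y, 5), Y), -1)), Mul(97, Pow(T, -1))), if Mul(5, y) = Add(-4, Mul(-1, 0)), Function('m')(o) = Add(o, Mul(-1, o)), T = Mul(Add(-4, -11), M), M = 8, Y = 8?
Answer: Rational(-97, 120) ≈ -0.80833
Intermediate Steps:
T = -120 (T = Mul(Add(-4, -11), 8) = Mul(-15, 8) = -120)
Function('m')(o) = 0
y = Rational(-4, 5) (y = Mul(Rational(1, 5), Add(-4, Mul(-1, 0))) = Mul(Rational(1, 5), Add(-4, 0)) = Mul(Rational(1, 5), -4) = Rational(-4, 5) ≈ -0.80000)
Add(Mul(Function('m')(-8), Pow(Mul(Mul(y, 5), Y), -1)), Mul(97, Pow(T, -1))) = Add(Mul(0, Pow(Mul(Mul(Rational(-4, 5), 5), 8), -1)), Mul(97, Pow(-120, -1))) = Add(Mul(0, Pow(Mul(-4, 8), -1)), Mul(97, Rational(-1, 120))) = Add(Mul(0, Pow(-32, -1)), Rational(-97, 120)) = Add(Mul(0, Rational(-1, 32)), Rational(-97, 120)) = Add(0, Rational(-97, 120)) = Rational(-97, 120)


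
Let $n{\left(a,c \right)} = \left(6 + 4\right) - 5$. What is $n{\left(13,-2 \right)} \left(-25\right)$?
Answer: $-125$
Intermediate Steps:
$n{\left(a,c \right)} = 5$ ($n{\left(a,c \right)} = 10 - 5 = 5$)
$n{\left(13,-2 \right)} \left(-25\right) = 5 \left(-25\right) = -125$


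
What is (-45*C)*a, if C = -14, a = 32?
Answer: 20160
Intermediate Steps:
(-45*C)*a = -45*(-14)*32 = 630*32 = 20160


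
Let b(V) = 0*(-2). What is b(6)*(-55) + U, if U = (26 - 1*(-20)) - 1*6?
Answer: 40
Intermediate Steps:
b(V) = 0
U = 40 (U = (26 + 20) - 6 = 46 - 6 = 40)
b(6)*(-55) + U = 0*(-55) + 40 = 0 + 40 = 40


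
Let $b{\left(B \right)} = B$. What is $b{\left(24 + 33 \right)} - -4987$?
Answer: $5044$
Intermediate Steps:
$b{\left(24 + 33 \right)} - -4987 = \left(24 + 33\right) - -4987 = 57 + 4987 = 5044$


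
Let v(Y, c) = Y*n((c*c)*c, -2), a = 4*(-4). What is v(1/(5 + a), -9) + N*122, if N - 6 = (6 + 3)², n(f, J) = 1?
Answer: 116753/11 ≈ 10614.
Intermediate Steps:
a = -16
v(Y, c) = Y (v(Y, c) = Y*1 = Y)
N = 87 (N = 6 + (6 + 3)² = 6 + 9² = 6 + 81 = 87)
v(1/(5 + a), -9) + N*122 = 1/(5 - 16) + 87*122 = 1/(-11) + 10614 = -1/11 + 10614 = 116753/11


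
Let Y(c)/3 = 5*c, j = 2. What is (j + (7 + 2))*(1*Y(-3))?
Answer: -495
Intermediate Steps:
Y(c) = 15*c (Y(c) = 3*(5*c) = 15*c)
(j + (7 + 2))*(1*Y(-3)) = (2 + (7 + 2))*(1*(15*(-3))) = (2 + 9)*(1*(-45)) = 11*(-45) = -495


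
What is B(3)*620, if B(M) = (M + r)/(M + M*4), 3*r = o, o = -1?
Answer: 992/9 ≈ 110.22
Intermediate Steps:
r = -⅓ (r = (⅓)*(-1) = -⅓ ≈ -0.33333)
B(M) = (-⅓ + M)/(5*M) (B(M) = (M - ⅓)/(M + M*4) = (-⅓ + M)/(M + 4*M) = (-⅓ + M)/((5*M)) = (-⅓ + M)*(1/(5*M)) = (-⅓ + M)/(5*M))
B(3)*620 = ((1/15)*(-1 + 3*3)/3)*620 = ((1/15)*(⅓)*(-1 + 9))*620 = ((1/15)*(⅓)*8)*620 = (8/45)*620 = 992/9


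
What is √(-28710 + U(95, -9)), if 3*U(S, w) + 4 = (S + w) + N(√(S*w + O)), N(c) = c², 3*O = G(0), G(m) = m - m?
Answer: 43*I*√141/3 ≈ 170.2*I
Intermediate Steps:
G(m) = 0
O = 0 (O = (⅓)*0 = 0)
U(S, w) = -4/3 + S/3 + w/3 + S*w/3 (U(S, w) = -4/3 + ((S + w) + (√(S*w + 0))²)/3 = -4/3 + ((S + w) + (√(S*w))²)/3 = -4/3 + ((S + w) + S*w)/3 = -4/3 + (S + w + S*w)/3 = -4/3 + (S/3 + w/3 + S*w/3) = -4/3 + S/3 + w/3 + S*w/3)
√(-28710 + U(95, -9)) = √(-28710 + (-4/3 + (⅓)*95 + (⅓)*(-9) + (⅓)*95*(-9))) = √(-28710 + (-4/3 + 95/3 - 3 - 285)) = √(-28710 - 773/3) = √(-86903/3) = 43*I*√141/3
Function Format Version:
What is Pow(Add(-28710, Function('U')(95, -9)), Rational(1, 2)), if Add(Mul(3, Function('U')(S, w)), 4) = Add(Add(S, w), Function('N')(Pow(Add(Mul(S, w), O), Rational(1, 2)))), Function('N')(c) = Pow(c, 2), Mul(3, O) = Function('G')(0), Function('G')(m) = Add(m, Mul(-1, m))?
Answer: Mul(Rational(43, 3), I, Pow(141, Rational(1, 2))) ≈ Mul(170.20, I)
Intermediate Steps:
Function('G')(m) = 0
O = 0 (O = Mul(Rational(1, 3), 0) = 0)
Function('U')(S, w) = Add(Rational(-4, 3), Mul(Rational(1, 3), S), Mul(Rational(1, 3), w), Mul(Rational(1, 3), S, w)) (Function('U')(S, w) = Add(Rational(-4, 3), Mul(Rational(1, 3), Add(Add(S, w), Pow(Pow(Add(Mul(S, w), 0), Rational(1, 2)), 2)))) = Add(Rational(-4, 3), Mul(Rational(1, 3), Add(Add(S, w), Pow(Pow(Mul(S, w), Rational(1, 2)), 2)))) = Add(Rational(-4, 3), Mul(Rational(1, 3), Add(Add(S, w), Mul(S, w)))) = Add(Rational(-4, 3), Mul(Rational(1, 3), Add(S, w, Mul(S, w)))) = Add(Rational(-4, 3), Add(Mul(Rational(1, 3), S), Mul(Rational(1, 3), w), Mul(Rational(1, 3), S, w))) = Add(Rational(-4, 3), Mul(Rational(1, 3), S), Mul(Rational(1, 3), w), Mul(Rational(1, 3), S, w)))
Pow(Add(-28710, Function('U')(95, -9)), Rational(1, 2)) = Pow(Add(-28710, Add(Rational(-4, 3), Mul(Rational(1, 3), 95), Mul(Rational(1, 3), -9), Mul(Rational(1, 3), 95, -9))), Rational(1, 2)) = Pow(Add(-28710, Add(Rational(-4, 3), Rational(95, 3), -3, -285)), Rational(1, 2)) = Pow(Add(-28710, Rational(-773, 3)), Rational(1, 2)) = Pow(Rational(-86903, 3), Rational(1, 2)) = Mul(Rational(43, 3), I, Pow(141, Rational(1, 2)))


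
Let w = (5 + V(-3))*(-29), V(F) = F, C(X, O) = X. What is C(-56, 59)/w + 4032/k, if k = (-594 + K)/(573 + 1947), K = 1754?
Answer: 254044/29 ≈ 8760.1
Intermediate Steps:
w = -58 (w = (5 - 3)*(-29) = 2*(-29) = -58)
k = 29/63 (k = (-594 + 1754)/(573 + 1947) = 1160/2520 = 1160*(1/2520) = 29/63 ≈ 0.46032)
C(-56, 59)/w + 4032/k = -56/(-58) + 4032/(29/63) = -56*(-1/58) + 4032*(63/29) = 28/29 + 254016/29 = 254044/29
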